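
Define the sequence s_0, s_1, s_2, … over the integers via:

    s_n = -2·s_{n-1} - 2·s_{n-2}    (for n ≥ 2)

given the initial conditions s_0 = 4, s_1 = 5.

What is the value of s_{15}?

s_2 = -2·5 + -2·4 = -18
s_3 = -2·-18 + -2·5 = 26
s_4 = -2·26 + -2·-18 = -16
s_5 = -2·-16 + -2·26 = -20
s_6 = -2·-20 + -2·-16 = 72
s_7 = -2·72 + -2·-20 = -104
s_8 = -2·-104 + -2·72 = 64
s_9 = -2·64 + -2·-104 = 80
s_10 = -2·80 + -2·64 = -288
s_11 = -2·-288 + -2·80 = 416
s_12 = -2·416 + -2·-288 = -256
s_13 = -2·-256 + -2·416 = -320
s_14 = -2·-320 + -2·-256 = 1152
s_15 = -2·1152 + -2·-320 = -1664

-1664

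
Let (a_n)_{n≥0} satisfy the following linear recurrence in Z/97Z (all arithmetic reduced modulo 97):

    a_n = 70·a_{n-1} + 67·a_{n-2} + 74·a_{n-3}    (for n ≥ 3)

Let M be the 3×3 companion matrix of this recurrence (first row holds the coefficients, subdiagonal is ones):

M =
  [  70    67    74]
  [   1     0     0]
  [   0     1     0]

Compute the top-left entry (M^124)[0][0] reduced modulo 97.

60

(M^124)[0][0] is the top entry after applying M 124 times to the unit state (1, 0, 0). Equivalently it is h_{126} for the auxiliary sequence (h_n) obeying the same recurrence with h_2 = 1 and h_i = 0 for 0 ≤ i < 2:
h_3 = 70·1 + 67·0 + 74·0 = 70
h_4 = 70·70 + 67·1 + 74·0 = 20
h_5 = 70·20 + 67·70 + 74·1 = 53
h_6 = 70·53 + 67·20 + 74·70 = 45
h_7 = 70·45 + 67·53 + 74·20 = 33
h_8 = 70·33 + 67·45 + 74·53 = 32
h_9 = 70·32 + 67·33 + 74·45 = 21
h_10 = 70·21 + 67·32 + 74·33 = 42
h_11 = 70·42 + 67·21 + 74·32 = 22
h_12 = 70·22 + 67·42 + 74·21 = 88
h_13 = 70·88 + 67·22 + 74·42 = 72
h_14 = 70·72 + 67·88 + 74·22 = 51
h_15 = 70·51 + 67·72 + 74·88 = 65
h_16 = 70·65 + 67·51 + 74·72 = 6
h_17 = 70·6 + 67·65 + 74·51 = 13
h_18 = 70·13 + 67·6 + 74·65 = 11
h_19 = 70·11 + 67·13 + 74·6 = 48
h_20 = 70·48 + 67·11 + 74·13 = 15
h_21 = 70·15 + 67·48 + 74·11 = 36
h_22 = 70·36 + 67·15 + 74·48 = 93
h_23 = 70·93 + 67·36 + 74·15 = 41
h_24 = 70·41 + 67·93 + 74·36 = 28
h_25 = 70·28 + 67·41 + 74·93 = 46
h_26 = 70·46 + 67·28 + 74·41 = 79
h_27 = 70·79 + 67·46 + 74·28 = 14
h_28 = 70·14 + 67·79 + 74·46 = 74
h_29 = 70·74 + 67·14 + 74·79 = 33
h_30 = 70·33 + 67·74 + 74·14 = 59
h_31 = 70·59 + 67·33 + 74·74 = 80
h_32 = 70·80 + 67·59 + 74·33 = 64
h_33 = 70·64 + 67·80 + 74·59 = 44
h_34 = 70·44 + 67·64 + 74·80 = 96
h_35 = 70·96 + 67·44 + 74·64 = 48
h_36 = 70·48 + 67·96 + 74·44 = 50
h_37 = 70·50 + 67·48 + 74·96 = 46
h_38 = 70·46 + 67·50 + 74·48 = 34
h_39 = 70·34 + 67·46 + 74·50 = 44
h_40 = 70·44 + 67·34 + 74·46 = 32
h_41 = 70·32 + 67·44 + 74·34 = 41
h_42 = 70·41 + 67·32 + 74·44 = 25
h_43 = 70·25 + 67·41 + 74·32 = 75
h_44 = 70·75 + 67·25 + 74·41 = 65
h_45 = 70·65 + 67·75 + 74·25 = 76
h_46 = 70·76 + 67·65 + 74·75 = 93
h_47 = 70·93 + 67·76 + 74·65 = 19
h_48 = 70·19 + 67·93 + 74·76 = 90
h_49 = 70·90 + 67·19 + 74·93 = 2
h_50 = 70·2 + 67·90 + 74·19 = 10
h_51 = 70·10 + 67·2 + 74·90 = 25
h_52 = 70·25 + 67·10 + 74·2 = 46
h_53 = 70·46 + 67·25 + 74·10 = 9
h_54 = 70·9 + 67·46 + 74·25 = 33
h_55 = 70·33 + 67·9 + 74·46 = 12
h_56 = 70·12 + 67·33 + 74·9 = 31
h_57 = 70·31 + 67·12 + 74·33 = 81
h_58 = 70·81 + 67·31 + 74·12 = 2
h_59 = 70·2 + 67·81 + 74·31 = 4
h_60 = 70·4 + 67·2 + 74·81 = 6
h_61 = 70·6 + 67·4 + 74·2 = 60
h_62 = 70·60 + 67·6 + 74·4 = 48
h_63 = 70·48 + 67·60 + 74·6 = 64
h_64 = 70·64 + 67·48 + 74·60 = 11
h_65 = 70·11 + 67·64 + 74·48 = 74
h_66 = 70·74 + 67·11 + 74·64 = 80
h_67 = 70·80 + 67·74 + 74·11 = 23
h_68 = 70·23 + 67·80 + 74·74 = 30
h_69 = 70·30 + 67·23 + 74·80 = 55
h_70 = 70·55 + 67·30 + 74·23 = 93
h_71 = 70·93 + 67·55 + 74·30 = 96
h_72 = 70·96 + 67·93 + 74·55 = 46
h_73 = 70·46 + 67·96 + 74·93 = 44
h_74 = 70·44 + 67·46 + 74·96 = 74
h_75 = 70·74 + 67·44 + 74·46 = 86
h_76 = 70·86 + 67·74 + 74·44 = 72
h_77 = 70·72 + 67·86 + 74·74 = 79
h_78 = 70·79 + 67·72 + 74·86 = 34
h_79 = 70·34 + 67·79 + 74·72 = 3
h_80 = 70·3 + 67·34 + 74·79 = 89
h_81 = 70·89 + 67·3 + 74·34 = 23
h_82 = 70·23 + 67·89 + 74·3 = 35
h_83 = 70·35 + 67·23 + 74·89 = 4
h_84 = 70·4 + 67·35 + 74·23 = 59
h_85 = 70·59 + 67·4 + 74·35 = 4
h_86 = 70·4 + 67·59 + 74·4 = 67
h_87 = 70·67 + 67·4 + 74·59 = 12
h_88 = 70·12 + 67·67 + 74·4 = 96
h_89 = 70·96 + 67·12 + 74·67 = 66
h_90 = 70·66 + 67·96 + 74·12 = 9
h_91 = 70·9 + 67·66 + 74·96 = 31
h_92 = 70·31 + 67·9 + 74·66 = 91
h_93 = 70·91 + 67·31 + 74·9 = 92
h_94 = 70·92 + 67·91 + 74·31 = 87
h_95 = 70·87 + 67·92 + 74·91 = 73
h_96 = 70·73 + 67·87 + 74·92 = 93
h_97 = 70·93 + 67·73 + 74·87 = 88
h_98 = 70·88 + 67·93 + 74·73 = 42
h_99 = 70·42 + 67·88 + 74·93 = 4
h_100 = 70·4 + 67·42 + 74·88 = 3
h_101 = 70·3 + 67·4 + 74·42 = 94
h_102 = 70·94 + 67·3 + 74·4 = 93
h_103 = 70·93 + 67·94 + 74·3 = 32
h_104 = 70·32 + 67·93 + 74·94 = 4
h_105 = 70·4 + 67·32 + 74·93 = 91
h_106 = 70·91 + 67·4 + 74·32 = 82
h_107 = 70·82 + 67·91 + 74·4 = 8
h_108 = 70·8 + 67·82 + 74·91 = 81
h_109 = 70·81 + 67·8 + 74·82 = 52
h_110 = 70·52 + 67·81 + 74·8 = 56
h_111 = 70·56 + 67·52 + 74·81 = 12
h_112 = 70·12 + 67·56 + 74·52 = 1
h_113 = 70·1 + 67·12 + 74·56 = 71
h_114 = 70·71 + 67·1 + 74·12 = 8
h_115 = 70·8 + 67·71 + 74·1 = 56
h_116 = 70·56 + 67·8 + 74·71 = 10
h_117 = 70·10 + 67·56 + 74·8 = 0
h_118 = 70·0 + 67·10 + 74·56 = 61
h_119 = 70·61 + 67·0 + 74·10 = 63
h_120 = 70·63 + 67·61 + 74·0 = 58
h_121 = 70·58 + 67·63 + 74·61 = 88
h_122 = 70·88 + 67·58 + 74·63 = 61
h_123 = 70·61 + 67·88 + 74·58 = 5
h_124 = 70·5 + 67·61 + 74·88 = 85
h_125 = 70·85 + 67·5 + 74·61 = 32
h_126 = 70·32 + 67·85 + 74·5 = 60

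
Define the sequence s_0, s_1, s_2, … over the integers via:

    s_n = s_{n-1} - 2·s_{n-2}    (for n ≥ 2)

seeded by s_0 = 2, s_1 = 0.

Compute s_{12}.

-92

s_2 = 1·0 + -2·2 = -4
s_3 = 1·-4 + -2·0 = -4
s_4 = 1·-4 + -2·-4 = 4
s_5 = 1·4 + -2·-4 = 12
s_6 = 1·12 + -2·4 = 4
s_7 = 1·4 + -2·12 = -20
s_8 = 1·-20 + -2·4 = -28
s_9 = 1·-28 + -2·-20 = 12
s_10 = 1·12 + -2·-28 = 68
s_11 = 1·68 + -2·12 = 44
s_12 = 1·44 + -2·68 = -92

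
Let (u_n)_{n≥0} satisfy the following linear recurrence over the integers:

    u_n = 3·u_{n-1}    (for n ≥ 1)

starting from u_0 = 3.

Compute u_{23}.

282429536481

u_1 = 3·3 = 9
u_2 = 3·9 = 27
u_3 = 3·27 = 81
u_4 = 3·81 = 243
u_5 = 3·243 = 729
u_6 = 3·729 = 2187
u_7 = 3·2187 = 6561
u_8 = 3·6561 = 19683
u_9 = 3·19683 = 59049
u_10 = 3·59049 = 177147
u_11 = 3·177147 = 531441
u_12 = 3·531441 = 1594323
u_13 = 3·1594323 = 4782969
u_14 = 3·4782969 = 14348907
u_15 = 3·14348907 = 43046721
u_16 = 3·43046721 = 129140163
u_17 = 3·129140163 = 387420489
u_18 = 3·387420489 = 1162261467
u_19 = 3·1162261467 = 3486784401
u_20 = 3·3486784401 = 10460353203
u_21 = 3·10460353203 = 31381059609
u_22 = 3·31381059609 = 94143178827
u_23 = 3·94143178827 = 282429536481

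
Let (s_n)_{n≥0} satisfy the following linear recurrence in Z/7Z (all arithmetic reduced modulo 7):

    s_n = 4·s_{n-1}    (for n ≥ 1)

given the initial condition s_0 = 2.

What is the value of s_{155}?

s_1 = 4·2 = 1
s_2 = 4·1 = 4
s_3 = 4·4 = 2
(s_3) = (2) = (s_0), so the sequence has period 3.
155 ≡ 2 (mod 3), hence s_155 = s_2 = 4.

4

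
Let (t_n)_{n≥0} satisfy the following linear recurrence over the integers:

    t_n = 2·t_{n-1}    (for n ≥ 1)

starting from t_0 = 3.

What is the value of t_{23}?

25165824

t_1 = 2·3 = 6
t_2 = 2·6 = 12
t_3 = 2·12 = 24
t_4 = 2·24 = 48
t_5 = 2·48 = 96
t_6 = 2·96 = 192
t_7 = 2·192 = 384
t_8 = 2·384 = 768
t_9 = 2·768 = 1536
t_10 = 2·1536 = 3072
t_11 = 2·3072 = 6144
t_12 = 2·6144 = 12288
t_13 = 2·12288 = 24576
t_14 = 2·24576 = 49152
t_15 = 2·49152 = 98304
t_16 = 2·98304 = 196608
t_17 = 2·196608 = 393216
t_18 = 2·393216 = 786432
t_19 = 2·786432 = 1572864
t_20 = 2·1572864 = 3145728
t_21 = 2·3145728 = 6291456
t_22 = 2·6291456 = 12582912
t_23 = 2·12582912 = 25165824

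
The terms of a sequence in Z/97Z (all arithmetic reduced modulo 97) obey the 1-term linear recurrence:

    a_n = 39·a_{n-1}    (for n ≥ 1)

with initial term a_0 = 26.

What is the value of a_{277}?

a_1 = 39·26 = 44
a_2 = 39·44 = 67
a_3 = 39·67 = 91
a_4 = 39·91 = 57
a_5 = 39·57 = 89
a_6 = 39·89 = 76
a_7 = 39·76 = 54
a_8 = 39·54 = 69
a_9 = 39·69 = 72
a_10 = 39·72 = 92
a_11 = 39·92 = 96
a_12 = 39·96 = 58
a_13 = 39·58 = 31
a_14 = 39·31 = 45
a_15 = 39·45 = 9
a_16 = 39·9 = 60
a_17 = 39·60 = 12
a_18 = 39·12 = 80
a_19 = 39·80 = 16
a_20 = 39·16 = 42
a_21 = 39·42 = 86
a_22 = 39·86 = 56
a_23 = 39·56 = 50
a_24 = 39·50 = 10
a_25 = 39·10 = 2
a_26 = 39·2 = 78
a_27 = 39·78 = 35
a_28 = 39·35 = 7
a_29 = 39·7 = 79
a_30 = 39·79 = 74
a_31 = 39·74 = 73
a_32 = 39·73 = 34
a_33 = 39·34 = 65
a_34 = 39·65 = 13
a_35 = 39·13 = 22
a_36 = 39·22 = 82
a_37 = 39·82 = 94
a_38 = 39·94 = 77
a_39 = 39·77 = 93
a_40 = 39·93 = 38
a_41 = 39·38 = 27
a_42 = 39·27 = 83
a_43 = 39·83 = 36
a_44 = 39·36 = 46
a_45 = 39·46 = 48
a_46 = 39·48 = 29
a_47 = 39·29 = 64
a_48 = 39·64 = 71
a_49 = 39·71 = 53
a_50 = 39·53 = 30
a_51 = 39·30 = 6
a_52 = 39·6 = 40
a_53 = 39·40 = 8
a_54 = 39·8 = 21
a_55 = 39·21 = 43
a_56 = 39·43 = 28
a_57 = 39·28 = 25
a_58 = 39·25 = 5
a_59 = 39·5 = 1
a_60 = 39·1 = 39
a_61 = 39·39 = 66
a_62 = 39·66 = 52
a_63 = 39·52 = 88
a_64 = 39·88 = 37
a_65 = 39·37 = 85
a_66 = 39·85 = 17
a_67 = 39·17 = 81
a_68 = 39·81 = 55
a_69 = 39·55 = 11
a_70 = 39·11 = 41
a_71 = 39·41 = 47
a_72 = 39·47 = 87
a_73 = 39·87 = 95
a_74 = 39·95 = 19
a_75 = 39·19 = 62
a_76 = 39·62 = 90
a_77 = 39·90 = 18
a_78 = 39·18 = 23
a_79 = 39·23 = 24
a_80 = 39·24 = 63
a_81 = 39·63 = 32
a_82 = 39·32 = 84
a_83 = 39·84 = 75
a_84 = 39·75 = 15
a_85 = 39·15 = 3
a_86 = 39·3 = 20
a_87 = 39·20 = 4
a_88 = 39·4 = 59
a_89 = 39·59 = 70
a_90 = 39·70 = 14
a_91 = 39·14 = 61
a_92 = 39·61 = 51
a_93 = 39·51 = 49
a_94 = 39·49 = 68
a_95 = 39·68 = 33
a_96 = 39·33 = 26
(a_96) = (26) = (a_0), so the sequence has period 96.
277 ≡ 85 (mod 96), hence a_277 = a_85 = 3.

3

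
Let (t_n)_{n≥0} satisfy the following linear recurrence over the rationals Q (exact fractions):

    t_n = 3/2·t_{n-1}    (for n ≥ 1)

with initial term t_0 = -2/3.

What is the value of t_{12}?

t_1 = 3/2·-2/3 = -1
t_2 = 3/2·-1 = -3/2
t_3 = 3/2·-3/2 = -9/4
t_4 = 3/2·-9/4 = -27/8
t_5 = 3/2·-27/8 = -81/16
t_6 = 3/2·-81/16 = -243/32
t_7 = 3/2·-243/32 = -729/64
t_8 = 3/2·-729/64 = -2187/128
t_9 = 3/2·-2187/128 = -6561/256
t_10 = 3/2·-6561/256 = -19683/512
t_11 = 3/2·-19683/512 = -59049/1024
t_12 = 3/2·-59049/1024 = -177147/2048

-177147/2048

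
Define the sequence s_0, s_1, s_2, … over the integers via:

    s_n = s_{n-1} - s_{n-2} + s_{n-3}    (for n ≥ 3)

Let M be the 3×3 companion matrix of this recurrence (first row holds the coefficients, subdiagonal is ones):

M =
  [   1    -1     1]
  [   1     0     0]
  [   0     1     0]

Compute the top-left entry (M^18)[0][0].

0

(M^18)[0][0] is the top entry after applying M 18 times to the unit state (1, 0, 0). Equivalently it is h_{20} for the auxiliary sequence (h_n) obeying the same recurrence with h_2 = 1 and h_i = 0 for 0 ≤ i < 2:
h_3 = 1·1 + -1·0 + 1·0 = 1
h_4 = 1·1 + -1·1 + 1·0 = 0
h_5 = 1·0 + -1·1 + 1·1 = 0
h_6 = 1·0 + -1·0 + 1·1 = 1
(h_4, h_5, h_6) = (0, 0, 1) = (h_0, h_1, h_2), so the sequence has period 4.
20 ≡ 0 (mod 4), hence h_20 = h_0 = 0.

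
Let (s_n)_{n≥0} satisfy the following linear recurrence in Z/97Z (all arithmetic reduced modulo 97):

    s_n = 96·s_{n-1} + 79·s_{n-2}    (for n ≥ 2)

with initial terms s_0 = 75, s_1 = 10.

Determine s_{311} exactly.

s_2 = 96·10 + 79·75 = 95
s_3 = 96·95 + 79·10 = 16
s_4 = 96·16 + 79·95 = 20
s_5 = 96·20 + 79·16 = 80
s_6 = 96·80 + 79·20 = 45
s_7 = 96·45 + 79·80 = 67
Continuing the recurrence:
  s_8 = 93;  s_9 = 59;  s_10 = 13;  s_11 = 89;  s_12 = 65;  s_13 = 79
  s_14 = 12;  s_15 = 21;  s_16 = 54;  s_17 = 53;  s_18 = 42;  s_19 = 71
  s_20 = 46;  s_21 = 34;  s_22 = 11;  s_23 = 56;  s_24 = 37;  s_25 = 22
  s_26 = 88;  s_27 = 1;  s_28 = 64;  s_29 = 15;  s_30 = 94;  s_31 = 24
  s_32 = 30;  s_33 = 23;  s_34 = 19;  s_35 = 52;  s_36 = 91;  s_37 = 40
  s_38 = 68;  s_39 = 85;  s_40 = 49;  s_41 = 70;  s_42 = 18;  s_43 = 80
  s_44 = 81;  s_45 = 31;  s_46 = 63;  s_47 = 58;  s_48 = 69;  s_49 = 51
  s_50 = 65;  s_51 = 84;  s_52 = 7;  s_53 = 33;  s_54 = 35;  s_55 = 50
  s_56 = 96;  s_57 = 71;  s_58 = 44;  s_59 = 36;  s_60 = 45;  s_61 = 83
  s_62 = 77;  s_63 = 78;  s_64 = 88;  s_65 = 60;  s_66 = 5;  s_67 = 79
  s_68 = 25;  s_69 = 8;  s_70 = 27;  s_71 = 23;  s_72 = 73;  s_73 = 95
  s_74 = 46;  s_75 = 87;  s_76 = 55;  s_77 = 28;  s_78 = 49;  s_79 = 29
  s_80 = 59;  s_81 = 1;  s_82 = 4;  s_83 = 75;  s_84 = 47;  s_85 = 58
  s_86 = 66;  s_87 = 54;  s_88 = 19;  s_89 = 76;  s_90 = 67;  s_91 = 20
  s_92 = 35;  s_93 = 90;  s_94 = 56;  s_95 = 70;  s_96 = 86;  s_97 = 12
  s_98 = 89;  s_99 = 83;  s_100 = 61;  s_101 = 94;  s_102 = 69;  s_103 = 82
  s_104 = 34;  s_105 = 42;  s_106 = 25;  s_107 = 92;  s_108 = 40;  s_109 = 50
  s_110 = 6;  s_111 = 64;  s_112 = 22;  s_113 = 87;  s_114 = 2;  s_115 = 81
  s_116 = 77;  s_117 = 17;  s_118 = 52;  s_119 = 30;  s_120 = 4;  s_121 = 38
  s_122 = 84;  s_123 = 8;  s_124 = 32;  s_125 = 18;  s_126 = 85;  s_127 = 76
  s_128 = 43;  s_129 = 44;  s_130 = 55;  s_131 = 26;  s_132 = 51;  s_133 = 63
  s_134 = 86;  s_135 = 41;  s_136 = 60;  s_137 = 75;  s_138 = 9;  s_139 = 96
  s_140 = 33;  s_141 = 82;  s_142 = 3;  s_143 = 73;  s_144 = 67;  s_145 = 74
  s_146 = 78;  s_147 = 45;  s_148 = 6;  s_149 = 57;  s_150 = 29;  s_151 = 12
  s_152 = 48;  s_153 = 27;  s_154 = 79;  s_155 = 17;  s_156 = 16;  s_157 = 66
  s_158 = 34;  s_159 = 39;  s_160 = 28;  s_161 = 46;  s_162 = 32;  s_163 = 13
  s_164 = 90;  s_165 = 64;  s_166 = 62;  s_167 = 47;  s_168 = 1;  s_169 = 26
  s_170 = 53;  s_171 = 61;  s_172 = 52;  s_173 = 14;  s_174 = 20;  s_175 = 19
  s_176 = 9;  s_177 = 37;  s_178 = 92;  s_179 = 18;  s_180 = 72;  s_181 = 89
  s_182 = 70;  s_183 = 74;  s_184 = 24;  s_185 = 2;  s_186 = 51;  s_187 = 10
  s_188 = 42;  s_189 = 69;  s_190 = 48;  s_191 = 68;  s_192 = 38;  s_193 = 96
  s_194 = 93;  s_195 = 22;  s_196 = 50;  s_197 = 39;  s_198 = 31;  s_199 = 43
  s_200 = 78;  s_201 = 21;  s_202 = 30;  s_203 = 77;  s_204 = 62;  s_205 = 7
  s_206 = 41;  s_207 = 27;  s_208 = 11;  s_209 = 85;  s_210 = 8;  s_211 = 14
  s_212 = 36;  s_213 = 3;  s_214 = 28;  s_215 = 15;  s_216 = 63;  s_217 = 55
  s_218 = 72;  s_219 = 5;  s_220 = 57;  s_221 = 47;  s_222 = 91;  s_223 = 33
  s_224 = 75;  s_225 = 10;  s_226 = 95;  s_227 = 16;  s_228 = 20;  s_229 = 80
  s_230 = 45;  s_231 = 67;  s_232 = 93;  s_233 = 59;  s_234 = 13;  s_235 = 89
  s_236 = 65;  s_237 = 79;  s_238 = 12;  s_239 = 21;  s_240 = 54;  s_241 = 53
  s_242 = 42;  s_243 = 71;  s_244 = 46;  s_245 = 34;  s_246 = 11;  s_247 = 56
  s_248 = 37;  s_249 = 22;  s_250 = 88;  s_251 = 1;  s_252 = 64;  s_253 = 15
  s_254 = 94;  s_255 = 24;  s_256 = 30;  s_257 = 23;  s_258 = 19;  s_259 = 52
  s_260 = 91;  s_261 = 40;  s_262 = 68;  s_263 = 85;  s_264 = 49;  s_265 = 70
  s_266 = 18;  s_267 = 80;  s_268 = 81;  s_269 = 31;  s_270 = 63;  s_271 = 58
  s_272 = 69;  s_273 = 51;  s_274 = 65;  s_275 = 84;  s_276 = 7;  s_277 = 33
  s_278 = 35;  s_279 = 50;  s_280 = 96;  s_281 = 71;  s_282 = 44;  s_283 = 36
  s_284 = 45;  s_285 = 83;  s_286 = 77;  s_287 = 78;  s_288 = 88;  s_289 = 60
  s_290 = 5;  s_291 = 79;  s_292 = 25;  s_293 = 8;  s_294 = 27;  s_295 = 23
  s_296 = 73;  s_297 = 95;  s_298 = 46;  s_299 = 87;  s_300 = 55;  s_301 = 28
  s_302 = 49;  s_303 = 29;  s_304 = 59;  s_305 = 1;  s_306 = 4;  s_307 = 75
  s_308 = 47;  s_309 = 58
s_310 = 96·58 + 79·47 = 66
s_311 = 96·66 + 79·58 = 54

54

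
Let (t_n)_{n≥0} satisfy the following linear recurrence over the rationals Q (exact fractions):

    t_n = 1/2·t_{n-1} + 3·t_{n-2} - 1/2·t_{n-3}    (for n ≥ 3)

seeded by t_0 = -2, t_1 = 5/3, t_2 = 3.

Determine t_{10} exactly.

t_3 = 1/2·3 + 3·5/3 + -1/2·-2 = 15/2
t_4 = 1/2·15/2 + 3·3 + -1/2·5/3 = 143/12
t_5 = 1/2·143/12 + 3·15/2 + -1/2·3 = 647/24
t_6 = 1/2·647/24 + 3·143/12 + -1/2·15/2 = 2183/48
t_7 = 1/2·2183/48 + 3·647/24 + -1/2·143/12 = 3125/32
t_8 = 1/2·3125/32 + 3·2183/48 + -1/2·647/24 = 32983/192
t_9 = 1/2·32983/192 + 3·3125/32 + -1/2·2183/48 = 136751/384
t_10 = 1/2·136751/384 + 3·32983/192 + -1/2·3125/32 = 495047/768

495047/768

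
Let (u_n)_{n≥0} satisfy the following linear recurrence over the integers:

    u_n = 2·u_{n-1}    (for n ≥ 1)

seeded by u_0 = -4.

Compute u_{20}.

-4194304

u_1 = 2·-4 = -8
u_2 = 2·-8 = -16
u_3 = 2·-16 = -32
u_4 = 2·-32 = -64
u_5 = 2·-64 = -128
u_6 = 2·-128 = -256
u_7 = 2·-256 = -512
u_8 = 2·-512 = -1024
u_9 = 2·-1024 = -2048
u_10 = 2·-2048 = -4096
u_11 = 2·-4096 = -8192
u_12 = 2·-8192 = -16384
u_13 = 2·-16384 = -32768
u_14 = 2·-32768 = -65536
u_15 = 2·-65536 = -131072
u_16 = 2·-131072 = -262144
u_17 = 2·-262144 = -524288
u_18 = 2·-524288 = -1048576
u_19 = 2·-1048576 = -2097152
u_20 = 2·-2097152 = -4194304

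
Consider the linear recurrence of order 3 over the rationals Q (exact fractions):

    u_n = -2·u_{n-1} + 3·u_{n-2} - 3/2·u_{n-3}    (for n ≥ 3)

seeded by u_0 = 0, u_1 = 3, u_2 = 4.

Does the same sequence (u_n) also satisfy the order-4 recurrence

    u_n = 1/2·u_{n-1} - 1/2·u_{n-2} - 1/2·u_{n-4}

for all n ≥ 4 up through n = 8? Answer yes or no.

Terms u_0..u_8: 0, 3, 4, 1, 11/2, -14, 43, -545/4, 845/2
n=4: candidate gives -3/2, actual u_4 = 11/2 ✗

no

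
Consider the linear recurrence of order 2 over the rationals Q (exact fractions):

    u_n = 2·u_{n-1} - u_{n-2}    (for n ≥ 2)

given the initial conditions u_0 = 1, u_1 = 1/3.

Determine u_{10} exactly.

-17/3

u_2 = 2·1/3 + -1·1 = -1/3
u_3 = 2·-1/3 + -1·1/3 = -1
u_4 = 2·-1 + -1·-1/3 = -5/3
u_5 = 2·-5/3 + -1·-1 = -7/3
u_6 = 2·-7/3 + -1·-5/3 = -3
u_7 = 2·-3 + -1·-7/3 = -11/3
u_8 = 2·-11/3 + -1·-3 = -13/3
u_9 = 2·-13/3 + -1·-11/3 = -5
u_10 = 2·-5 + -1·-13/3 = -17/3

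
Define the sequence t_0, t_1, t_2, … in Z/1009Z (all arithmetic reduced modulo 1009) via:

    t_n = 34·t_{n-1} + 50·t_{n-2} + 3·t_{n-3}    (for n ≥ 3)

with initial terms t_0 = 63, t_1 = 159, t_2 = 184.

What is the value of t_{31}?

t_3 = 34·184 + 50·159 + 3·63 = 269
t_4 = 34·269 + 50·184 + 3·159 = 661
t_5 = 34·661 + 50·269 + 3·184 = 152
t_6 = 34·152 + 50·661 + 3·269 = 683
t_7 = 34·683 + 50·152 + 3·661 = 517
t_8 = 34·517 + 50·683 + 3·152 = 725
t_9 = 34·725 + 50·517 + 3·683 = 81
t_10 = 34·81 + 50·725 + 3·517 = 195
t_11 = 34·195 + 50·81 + 3·725 = 747
t_12 = 34·747 + 50·195 + 3·81 = 76
t_13 = 34·76 + 50·747 + 3·195 = 159
t_14 = 34·159 + 50·76 + 3·747 = 348
t_15 = 34·348 + 50·159 + 3·76 = 839
t_16 = 34·839 + 50·348 + 3·159 = 998
t_17 = 34·998 + 50·839 + 3·348 = 242
t_18 = 34·242 + 50·998 + 3·839 = 105
t_19 = 34·105 + 50·242 + 3·998 = 502
t_20 = 34·502 + 50·105 + 3·242 = 846
t_21 = 34·846 + 50·502 + 3·105 = 702
t_22 = 34·702 + 50·846 + 3·502 = 71
t_23 = 34·71 + 50·702 + 3·846 = 701
t_24 = 34·701 + 50·71 + 3·702 = 229
t_25 = 34·229 + 50·701 + 3·71 = 671
t_26 = 34·671 + 50·229 + 3·701 = 43
t_27 = 34·43 + 50·671 + 3·229 = 384
t_28 = 34·384 + 50·43 + 3·671 = 66
t_29 = 34·66 + 50·384 + 3·43 = 384
t_30 = 34·384 + 50·66 + 3·384 = 355
t_31 = 34·355 + 50·384 + 3·66 = 189

189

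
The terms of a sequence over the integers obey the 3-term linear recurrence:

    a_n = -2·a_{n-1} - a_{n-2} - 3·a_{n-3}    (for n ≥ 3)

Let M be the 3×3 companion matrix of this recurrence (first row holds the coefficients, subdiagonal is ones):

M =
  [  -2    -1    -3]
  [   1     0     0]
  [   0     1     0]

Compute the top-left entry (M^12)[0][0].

8152

(M^12)[0][0] is the top entry after applying M 12 times to the unit state (1, 0, 0). Equivalently it is h_{14} for the auxiliary sequence (h_n) obeying the same recurrence with h_2 = 1 and h_i = 0 for 0 ≤ i < 2:
h_3 = -2·1 + -1·0 + -3·0 = -2
h_4 = -2·-2 + -1·1 + -3·0 = 3
h_5 = -2·3 + -1·-2 + -3·1 = -7
h_6 = -2·-7 + -1·3 + -3·-2 = 17
h_7 = -2·17 + -1·-7 + -3·3 = -36
h_8 = -2·-36 + -1·17 + -3·-7 = 76
h_9 = -2·76 + -1·-36 + -3·17 = -167
h_10 = -2·-167 + -1·76 + -3·-36 = 366
h_11 = -2·366 + -1·-167 + -3·76 = -793
h_12 = -2·-793 + -1·366 + -3·-167 = 1721
h_13 = -2·1721 + -1·-793 + -3·366 = -3747
h_14 = -2·-3747 + -1·1721 + -3·-793 = 8152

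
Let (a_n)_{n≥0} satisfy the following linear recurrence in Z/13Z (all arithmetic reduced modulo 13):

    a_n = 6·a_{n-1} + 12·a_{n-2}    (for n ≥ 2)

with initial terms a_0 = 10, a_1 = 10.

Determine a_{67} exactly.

a_2 = 6·10 + 12·10 = 11
a_3 = 6·11 + 12·10 = 4
a_4 = 6·4 + 12·11 = 0
a_5 = 6·0 + 12·4 = 9
a_6 = 6·9 + 12·0 = 2
a_7 = 6·2 + 12·9 = 3
a_8 = 6·3 + 12·2 = 3
a_9 = 6·3 + 12·3 = 2
a_10 = 6·2 + 12·3 = 9
a_11 = 6·9 + 12·2 = 0
a_12 = 6·0 + 12·9 = 4
a_13 = 6·4 + 12·0 = 11
a_14 = 6·11 + 12·4 = 10
a_15 = 6·10 + 12·11 = 10
(a_14, a_15) = (10, 10) = (a_0, a_1), so the sequence has period 14.
67 ≡ 11 (mod 14), hence a_67 = a_11 = 0.

0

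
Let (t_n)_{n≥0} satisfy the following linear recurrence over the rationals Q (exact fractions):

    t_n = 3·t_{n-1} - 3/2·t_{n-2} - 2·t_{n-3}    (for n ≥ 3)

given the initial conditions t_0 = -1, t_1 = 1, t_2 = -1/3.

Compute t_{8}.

-745/12

t_3 = 3·-1/3 + -3/2·1 + -2·-1 = -1/2
t_4 = 3·-1/2 + -3/2·-1/3 + -2·1 = -3
t_5 = 3·-3 + -3/2·-1/2 + -2·-1/3 = -91/12
t_6 = 3·-91/12 + -3/2·-3 + -2·-1/2 = -69/4
t_7 = 3·-69/4 + -3/2·-91/12 + -2·-3 = -275/8
t_8 = 3·-275/8 + -3/2·-69/4 + -2·-91/12 = -745/12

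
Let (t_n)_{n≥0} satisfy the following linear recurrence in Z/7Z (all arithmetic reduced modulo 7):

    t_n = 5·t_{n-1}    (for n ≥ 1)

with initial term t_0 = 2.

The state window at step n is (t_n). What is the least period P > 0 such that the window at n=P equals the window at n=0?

n=0: window = (2)
n=1: window = (3)
n=2: window = (1)
n=3: window = (5)
n=4: window = (4)
n=5: window = (6)
n=6: window = (2)
window at n=6 equals window at n=0 → period = 6

6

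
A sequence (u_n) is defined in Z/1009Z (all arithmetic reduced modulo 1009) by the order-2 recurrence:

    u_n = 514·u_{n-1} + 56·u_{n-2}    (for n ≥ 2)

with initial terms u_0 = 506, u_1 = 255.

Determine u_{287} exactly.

304

u_2 = 514·255 + 56·506 = 993
u_3 = 514·993 + 56·255 = 2
u_4 = 514·2 + 56·993 = 132
u_5 = 514·132 + 56·2 = 357
u_6 = 514·357 + 56·132 = 189
u_7 = 514·189 + 56·357 = 94
Continuing the recurrence:
  u_8 = 378;  u_9 = 783;  u_10 = 859;  u_11 = 45;  u_12 = 604;  u_13 = 186
  u_14 = 276;  u_15 = 930;  u_16 = 75;  u_17 = 829;  u_18 = 472;  u_19 = 458
  u_20 = 513;  u_21 = 756;  u_22 = 595;  u_23 = 61;  u_24 = 98;  u_25 = 311
  u_26 = 875;  u_27 = 1008;  u_28 = 54;  u_29 = 457;  u_30 = 807;  u_31 = 466
  u_32 = 178;  u_33 = 544;  u_34 = 1;  u_35 = 708;  u_36 = 728;  u_37 = 150
  u_38 = 824;  u_39 = 84;  u_40 = 528;  u_41 = 639;  u_42 = 828;  u_43 = 263
  u_44 = 939;  u_45 = 946;  u_46 = 22;  u_47 = 717;  u_48 = 476;  u_49 = 278
  u_50 = 36;  u_51 = 775;  u_52 = 802;  u_53 = 569;  u_54 = 372;  u_55 = 83
  u_56 = 936;  u_57 = 423;  u_58 = 435;  u_59 = 73;  u_60 = 333;  u_61 = 693
  u_62 = 511;  u_63 = 780;  u_64 = 711;  u_65 = 489;  u_66 = 570;  u_67 = 511
  u_68 = 955;  u_69 = 860;  u_70 = 101;  u_71 = 183;  u_72 = 836;  u_73 = 28
  u_74 = 668;  u_75 = 851;  u_76 = 592;  u_77 = 812;  u_78 = 506;  u_79 = 838
  u_80 = 982;  u_81 = 762;  u_82 = 682;  u_83 = 719;  u_84 = 122;  u_85 = 54
  u_86 = 282;  u_87 = 658;  u_88 = 854;  u_89 = 565;  u_90 = 219;  u_91 = 928
  u_92 = 900;  u_93 = 987;  u_94 = 750;  u_95 = 848;  u_96 = 615;  u_97 = 358
  u_98 = 508;  u_99 = 658;  u_100 = 393;  u_101 = 726;  u_102 = 653;  u_103 = 950
  u_104 = 188;  u_105 = 500;  u_106 = 143;  u_107 = 602;  u_108 = 610;  u_109 = 156
  u_110 = 327;  u_111 = 239;  u_112 = 907;  u_113 = 307;  u_114 = 736;  u_115 = 977
  u_116 = 552;  u_117 = 425;  u_118 = 139;  u_119 = 400;  u_120 = 485;  u_121 = 269
  u_122 = 959;  u_123 = 463;  u_124 = 85;  u_125 = 1006;  u_126 = 191;  u_127 = 133
  u_128 = 356;  u_129 = 740;  u_130 = 732;  u_131 = 971;  u_132 = 271;  u_133 = 951
  u_134 = 499;  u_135 = 988;  u_136 = 1006;  u_137 = 309;  u_138 = 245;  u_139 = 965
  u_140 = 185;  u_141 = 807;  u_142 = 369;  u_143 = 770;  u_144 = 736;  u_145 = 671
  u_146 = 672;  u_147 = 573;  u_148 = 193;  u_149 = 120;  u_150 = 849;  u_151 = 155
  u_152 = 80;  u_153 = 359;  u_154 = 323;  u_155 = 470;  u_156 = 355;  u_157 = 936
  u_158 = 520;  u_159 = 852;  u_160 = 890;  u_161 = 672;  u_162 = 729;  u_163 = 666
  u_164 = 737;  u_165 = 406;  u_166 = 733;  u_167 = 943;  u_168 = 61;  u_169 = 415
  u_170 = 800;  u_171 = 570;  u_172 = 774;  u_173 = 931;  u_174 = 225;  u_175 = 292
  u_176 = 239;  u_177 = 965;  u_178 = 858;  u_179 = 642;  u_180 = 670;  u_181 = 948
  u_182 = 112;  u_183 = 675;  u_184 = 72;  u_185 = 142;  u_186 = 336;  u_187 = 45
  u_188 = 577;  u_189 = 434;  u_190 = 111;  u_191 = 638;  u_192 = 169;  u_193 = 505
  u_194 = 640;  u_195 = 54;  u_196 = 29;  u_197 = 777;  u_198 = 429;  u_199 = 669
  u_200 = 614;  u_201 = 919;  u_202 = 232;  u_203 = 191;  u_204 = 176;  u_205 = 260
  u_206 = 218;  u_207 = 487;  u_208 = 186;  u_209 = 787;  u_210 = 235;  u_211 = 395
  u_212 = 264;  u_213 = 412;  u_214 = 536;  u_215 = 921;  u_216 = 928;  u_217 = 861
  u_218 = 112;  u_219 = 848;  u_220 = 202;  u_221 = 975;  u_222 = 899;  u_223 = 78
  u_224 = 635;  u_225 = 815;  u_226 = 420;  u_227 = 189;  u_228 = 595;  u_229 = 597
  u_230 = 145;  u_231 = 1008;  u_232 = 543;  u_233 = 562;  u_234 = 432;  u_235 = 261
  u_236 = 942;  u_237 = 358;  u_238 = 658;  u_239 = 65;  u_240 = 637;  u_241 = 106
  u_242 = 355;  u_243 = 732;  u_244 = 600;  u_245 = 278;  u_246 = 926;  u_247 = 149
  u_248 = 299;  u_249 = 590;  u_250 = 151;  u_251 = 673;  u_252 = 219;  u_253 = 922
  u_254 = 843;  u_255 = 614;  u_256 = 573;  u_257 = 981;  u_258 = 543;  u_259 = 59
  u_260 = 194;  u_261 = 102;  u_262 = 734;  u_263 = 577;  u_264 = 676;  u_265 = 392
  u_266 = 211;  u_267 = 245;  u_268 = 522;  u_269 = 517;  u_270 = 342;  u_271 = 922
  u_272 = 668;  u_273 = 465;  u_274 = 961;  u_275 = 359;  u_276 = 218;  u_277 = 986
  u_278 = 386;  u_279 = 361;  u_280 = 325;  u_281 = 601;  u_282 = 198;  u_283 = 222
  u_284 = 80;  u_285 = 75
u_286 = 514·75 + 56·80 = 652
u_287 = 514·652 + 56·75 = 304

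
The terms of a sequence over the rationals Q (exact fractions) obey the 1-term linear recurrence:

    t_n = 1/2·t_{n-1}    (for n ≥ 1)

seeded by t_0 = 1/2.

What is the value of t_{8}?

1/512

t_1 = 1/2·1/2 = 1/4
t_2 = 1/2·1/4 = 1/8
t_3 = 1/2·1/8 = 1/16
t_4 = 1/2·1/16 = 1/32
t_5 = 1/2·1/32 = 1/64
t_6 = 1/2·1/64 = 1/128
t_7 = 1/2·1/128 = 1/256
t_8 = 1/2·1/256 = 1/512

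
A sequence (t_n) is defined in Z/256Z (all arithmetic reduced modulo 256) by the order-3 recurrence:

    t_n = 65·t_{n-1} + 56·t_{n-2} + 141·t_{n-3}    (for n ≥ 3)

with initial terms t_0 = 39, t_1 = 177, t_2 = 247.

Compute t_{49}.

t_3 = 65·247 + 56·177 + 141·39 = 234
t_4 = 65·234 + 56·247 + 141·177 = 239
t_5 = 65·239 + 56·234 + 141·247 = 234
t_6 = 65·234 + 56·239 + 141·234 = 148
t_7 = 65·148 + 56·234 + 141·239 = 103
t_8 = 65·103 + 56·148 + 141·234 = 105
t_9 = 65·105 + 56·103 + 141·148 = 181
t_10 = 65·181 + 56·105 + 141·103 = 168
t_11 = 65·168 + 56·181 + 141·105 = 21
t_12 = 65·21 + 56·168 + 141·181 = 198
t_13 = 65·198 + 56·21 + 141·168 = 102
t_14 = 65·102 + 56·198 + 141·21 = 199
t_15 = 65·199 + 56·102 + 141·198 = 229
t_16 = 65·229 + 56·199 + 141·102 = 219
t_17 = 65·219 + 56·229 + 141·199 = 78
t_18 = 65·78 + 56·219 + 141·229 = 215
t_19 = 65·215 + 56·78 + 141·219 = 70
t_20 = 65·70 + 56·215 + 141·78 = 196
t_21 = 65·196 + 56·70 + 141·215 = 127
t_22 = 65·127 + 56·196 + 141·70 = 173
t_23 = 65·173 + 56·127 + 141·196 = 169
t_24 = 65·169 + 56·173 + 141·127 = 180
t_25 = 65·180 + 56·169 + 141·173 = 245
t_26 = 65·245 + 56·180 + 141·169 = 170
t_27 = 65·170 + 56·245 + 141·180 = 230
t_28 = 65·230 + 56·170 + 141·245 = 135
t_29 = 65·135 + 56·230 + 141·170 = 57
t_30 = 65·57 + 56·135 + 141·230 = 175
t_31 = 65·175 + 56·57 + 141·135 = 66
t_32 = 65·66 + 56·175 + 141·57 = 111
t_33 = 65·111 + 56·66 + 141·175 = 2
t_34 = 65·2 + 56·111 + 141·66 = 36
t_35 = 65·36 + 56·2 + 141·111 = 183
t_36 = 65·183 + 56·36 + 141·2 = 113
t_37 = 65·113 + 56·183 + 141·36 = 141
t_38 = 65·141 + 56·113 + 141·183 = 80
t_39 = 65·80 + 56·141 + 141·113 = 101
t_40 = 65·101 + 56·80 + 141·141 = 206
t_41 = 65·206 + 56·101 + 141·80 = 118
t_42 = 65·118 + 56·206 + 141·101 = 167
t_43 = 65·167 + 56·118 + 141·206 = 173
t_44 = 65·173 + 56·167 + 141·118 = 115
t_45 = 65·115 + 56·173 + 141·167 = 6
t_46 = 65·6 + 56·115 + 141·173 = 247
t_47 = 65·247 + 56·6 + 141·115 = 94
t_48 = 65·94 + 56·247 + 141·6 = 52
t_49 = 65·52 + 56·94 + 141·247 = 207

207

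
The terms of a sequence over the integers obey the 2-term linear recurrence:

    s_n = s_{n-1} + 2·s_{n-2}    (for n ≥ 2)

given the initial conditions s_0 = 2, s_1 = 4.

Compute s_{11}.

s_2 = 1·4 + 2·2 = 8
s_3 = 1·8 + 2·4 = 16
s_4 = 1·16 + 2·8 = 32
s_5 = 1·32 + 2·16 = 64
s_6 = 1·64 + 2·32 = 128
s_7 = 1·128 + 2·64 = 256
s_8 = 1·256 + 2·128 = 512
s_9 = 1·512 + 2·256 = 1024
s_10 = 1·1024 + 2·512 = 2048
s_11 = 1·2048 + 2·1024 = 4096

4096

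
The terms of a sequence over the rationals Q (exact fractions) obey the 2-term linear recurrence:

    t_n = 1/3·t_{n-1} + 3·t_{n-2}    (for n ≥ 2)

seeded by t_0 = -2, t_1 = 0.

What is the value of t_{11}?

t_2 = 1/3·0 + 3·-2 = -6
t_3 = 1/3·-6 + 3·0 = -2
t_4 = 1/3·-2 + 3·-6 = -56/3
t_5 = 1/3·-56/3 + 3·-2 = -110/9
t_6 = 1/3·-110/9 + 3·-56/3 = -1622/27
t_7 = 1/3·-1622/27 + 3·-110/9 = -4592/81
t_8 = 1/3·-4592/81 + 3·-1622/27 = -48386/243
t_9 = 1/3·-48386/243 + 3·-4592/81 = -172370/729
t_10 = 1/3·-172370/729 + 3·-48386/243 = -1478792/2187
t_11 = 1/3·-1478792/2187 + 3·-172370/729 = -6132782/6561

-6132782/6561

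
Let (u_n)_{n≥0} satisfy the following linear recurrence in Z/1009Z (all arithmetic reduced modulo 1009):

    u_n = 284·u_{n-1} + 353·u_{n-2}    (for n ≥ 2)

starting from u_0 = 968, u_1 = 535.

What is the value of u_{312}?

u_2 = 284·535 + 353·968 = 243
u_3 = 284·243 + 353·535 = 572
u_4 = 284·572 + 353·243 = 13
u_5 = 284·13 + 353·572 = 781
u_6 = 284·781 + 353·13 = 377
u_7 = 284·377 + 353·781 = 350
Continuing the recurrence:
  u_8 = 411;  u_9 = 132;  u_10 = 951;  u_11 = 863;  u_12 = 620;  u_13 = 435
  u_14 = 349;  u_15 = 421;  u_16 = 601;  u_17 = 453;  u_18 = 772;  u_19 = 782
  u_20 = 194;  u_21 = 190;  u_22 = 353;  u_23 = 837;  u_24 = 86;  u_25 = 32
  u_26 = 95;  u_27 = 943;  u_28 = 665;  u_29 = 86;  u_30 = 865;  u_31 = 561
  u_32 = 529;  u_33 = 164;  u_34 = 234;  u_35 = 241;  u_36 = 705;  u_37 = 755
  u_38 = 154;  u_39 = 488;  u_40 = 235;  u_41 = 880;  u_42 = 914;  u_43 = 131
  u_44 = 642;  u_45 = 537;  u_46 = 759;  u_47 = 508;  u_48 = 527;  u_49 = 58
  u_50 = 703;  u_51 = 164;  u_52 = 107;  u_53 = 497;  u_54 = 326;  u_55 = 640
  u_56 = 192;  u_57 = 955;  u_58 = 981;  u_59 = 229;  u_60 = 666;  u_61 = 578
  u_62 = 695;  u_63 = 841;  u_64 = 868;  u_65 = 543;  u_66 = 512;  u_67 = 81
  u_68 = 931;  u_69 = 387;  u_70 = 645;  u_71 = 947;  u_72 = 205;  u_73 = 10
  u_74 = 539;  u_75 = 211;  u_76 = 968;  u_77 = 281;  u_78 = 755;  u_79 = 823
  u_80 = 792;  u_81 = 857;  u_82 = 302;  u_83 = 833;  u_84 = 118;  u_85 = 645
  u_86 = 836;  u_87 = 969;  u_88 = 219;  u_89 = 653;  u_90 = 419;  u_91 = 391
  u_92 = 647;  u_93 = 909;  u_94 = 209;  u_95 = 849;  u_96 = 85;  u_97 = 957
  u_98 = 102;  u_99 = 522;  u_100 = 616;  u_101 = 6;  u_102 = 199;  u_103 = 112
  u_104 = 146;  u_105 = 280;  u_106 = 897;  u_107 = 438;  u_108 = 100;  u_109 = 385
  u_110 = 353;  u_111 = 51;  u_112 = 860;  u_113 = 912;  u_114 = 575;  u_115 = 916
  u_116 = 997;  u_117 = 87;  u_118 = 292;  u_119 = 631;  u_120 = 769;  u_121 = 206
  u_122 = 18;  u_123 = 137;  u_124 = 866;  u_125 = 686;  u_126 = 58;  u_127 = 326
  u_128 = 50;  u_129 = 126;  u_130 = 966;  u_131 = 987;  u_132 = 771;  u_133 = 317
  u_134 = 969;  u_135 = 650;  u_136 = 968;  u_137 = 871;  u_138 = 821;  u_139 = 812
  u_140 = 786;  u_141 = 315;  u_142 = 651;  u_143 = 442;  u_144 = 163;  u_145 = 518
  u_146 = 833;  u_147 = 691;  u_148 = 928;  u_149 = 957;  u_150 = 26;  u_151 = 127
  u_152 = 850;  u_153 = 684;  u_154 = 905;  u_155 = 26;  u_156 = 942;  u_157 = 240
  u_158 = 113;  u_159 = 777;  u_160 = 235;  u_161 = 988;  u_162 = 307;  u_163 = 64
  u_164 = 422;  u_165 = 171;  u_166 = 775;  u_167 = 970;  u_168 = 159;  u_169 = 110
  u_170 = 593;  u_171 = 397;  u_172 = 206;  u_173 = 881;  u_174 = 42;  u_175 = 41
  u_176 = 236;  u_177 = 777;  u_178 = 267;  u_179 = 995;  u_180 = 474;  u_181 = 522
  u_182 = 762;  u_183 = 101;  u_184 = 15;  u_185 = 562;  u_186 = 436;  u_187 = 339
  u_188 = 961;  u_189 = 90;  u_190 = 544;  u_191 = 610;  u_192 = 14;  u_193 = 353
  u_194 = 258;  u_195 = 117;  u_196 = 195;  u_197 = 826;  u_198 = 719;  u_199 = 355
  u_200 = 468;  u_201 = 932;  u_202 = 58;  u_203 = 390;  u_204 = 64;  u_205 = 460
  u_206 = 873;  u_207 = 658;  u_208 = 631;  u_209 = 815;  u_210 = 153;  u_211 = 195
  u_212 = 417;  u_213 = 598;  u_214 = 207;  u_215 = 479;  u_216 = 244;  u_217 = 259
  u_218 = 266;  u_219 = 486;  u_220 = 861;  u_221 = 374;  u_222 = 495;  u_223 = 172
  u_224 = 594;  u_225 = 369;  u_226 = 679;  u_227 = 213;  u_228 = 506;  u_229 = 949
  u_230 = 138;  u_231 = 859;  u_232 = 60;  u_233 = 414;  u_234 = 523;  u_235 = 46
  u_236 = 928;  u_237 = 297;  u_238 = 260;  u_239 = 88;  u_240 = 737;  u_241 = 230
  u_242 = 583;  u_243 = 566;  u_244 = 276;  u_245 = 707;  u_246 = 561;  u_247 = 250
  u_248 = 639;  u_249 = 323;  u_250 = 473;  u_251 = 137;  u_252 = 41;  u_253 = 474
  u_254 = 766;  u_255 = 437;  u_256 = 996;  u_257 = 228;  u_258 = 632;  u_259 = 659
  u_260 = 598;  u_261 = 877;  u_262 = 58;  u_263 = 146;  u_264 = 389;  u_265 = 574
  u_266 = 660;  u_267 = 588;  u_268 = 408;  u_269 = 556;  u_270 = 237;  u_271 = 227
  u_272 = 815;  u_273 = 819;  u_274 = 656;  u_275 = 172;  u_276 = 923;  u_277 = 977
  u_278 = 914;  u_279 = 66;  u_280 = 344;  u_281 = 923;  u_282 = 144;  u_283 = 448
  u_284 = 480;  u_285 = 845;  u_286 = 775;  u_287 = 768;  u_288 = 304;  u_289 = 254
  u_290 = 855;  u_291 = 521;  u_292 = 774;  u_293 = 129;  u_294 = 95;  u_295 = 878
  u_296 = 367;  u_297 = 472;  u_298 = 250;  u_299 = 501;  u_300 = 482;  u_301 = 951
  u_302 = 306;  u_303 = 845;  u_304 = 902;  u_305 = 512;  u_306 = 683;  u_307 = 369
  u_308 = 817;  u_309 = 54;  u_310 = 28
u_311 = 284·28 + 353·54 = 780
u_312 = 284·780 + 353·28 = 343

343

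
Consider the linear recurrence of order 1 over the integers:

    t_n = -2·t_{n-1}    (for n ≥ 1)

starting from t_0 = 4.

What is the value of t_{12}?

16384

t_1 = -2·4 = -8
t_2 = -2·-8 = 16
t_3 = -2·16 = -32
t_4 = -2·-32 = 64
t_5 = -2·64 = -128
t_6 = -2·-128 = 256
t_7 = -2·256 = -512
t_8 = -2·-512 = 1024
t_9 = -2·1024 = -2048
t_10 = -2·-2048 = 4096
t_11 = -2·4096 = -8192
t_12 = -2·-8192 = 16384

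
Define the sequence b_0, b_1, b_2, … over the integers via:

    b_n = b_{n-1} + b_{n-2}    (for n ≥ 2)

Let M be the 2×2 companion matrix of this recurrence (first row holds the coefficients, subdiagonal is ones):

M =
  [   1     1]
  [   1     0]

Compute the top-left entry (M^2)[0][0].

2

(M^2)[0][0] is the top entry after applying M 2 times to the unit state (1, 0). Equivalently it is h_{3} for the auxiliary sequence (h_n) obeying the same recurrence with h_1 = 1 and h_i = 0 for 0 ≤ i < 1:
h_2 = 1·1 + 1·0 = 1
h_3 = 1·1 + 1·1 = 2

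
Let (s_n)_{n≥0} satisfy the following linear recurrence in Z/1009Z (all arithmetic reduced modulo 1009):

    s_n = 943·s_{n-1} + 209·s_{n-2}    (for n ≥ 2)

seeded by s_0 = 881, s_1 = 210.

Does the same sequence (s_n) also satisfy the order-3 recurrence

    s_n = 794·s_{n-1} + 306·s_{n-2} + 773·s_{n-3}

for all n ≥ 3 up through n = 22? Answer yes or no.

no

Terms s_0..s_22: 881, 210, 757, 991, 988, 651, 68, 401, 863, 617, 403, 446, 305, 436, 663, 952, 60, 271, 708, 830, 364, 114, 949
n=3: candidate gives 325, actual s_3 = 991 ✗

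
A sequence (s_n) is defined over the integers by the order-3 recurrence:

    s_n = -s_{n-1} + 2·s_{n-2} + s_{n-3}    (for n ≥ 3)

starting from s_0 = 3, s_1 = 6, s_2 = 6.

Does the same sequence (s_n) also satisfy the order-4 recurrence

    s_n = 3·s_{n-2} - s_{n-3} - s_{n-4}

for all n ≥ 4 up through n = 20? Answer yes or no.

yes

Terms s_0..s_20: 3, 6, 6, 9, 9, 15, 12, 27, 12, 54, -3, 123, -75, 318, -345, 906, -1278, 2745, -4395, 8607, -14652
n=4: candidate gives 9, actual s_4 = 9 ✓
n=5: candidate gives 15, actual s_5 = 15 ✓
n=6: candidate gives 12, actual s_6 = 12 ✓
n=7: candidate gives 27, actual s_7 = 27 ✓
n=8: candidate gives 12, actual s_8 = 12 ✓
n=9: candidate gives 54, actual s_9 = 54 ✓
n=10: candidate gives -3, actual s_10 = -3 ✓
n=11: candidate gives 123, actual s_11 = 123 ✓
n=12: candidate gives -75, actual s_12 = -75 ✓
n=13: candidate gives 318, actual s_13 = 318 ✓
n=14: candidate gives -345, actual s_14 = -345 ✓
n=15: candidate gives 906, actual s_15 = 906 ✓
n=16: candidate gives -1278, actual s_16 = -1278 ✓
n=17: candidate gives 2745, actual s_17 = 2745 ✓
n=18: candidate gives -4395, actual s_18 = -4395 ✓
n=19: candidate gives 8607, actual s_19 = 8607 ✓
n=20: candidate gives -14652, actual s_20 = -14652 ✓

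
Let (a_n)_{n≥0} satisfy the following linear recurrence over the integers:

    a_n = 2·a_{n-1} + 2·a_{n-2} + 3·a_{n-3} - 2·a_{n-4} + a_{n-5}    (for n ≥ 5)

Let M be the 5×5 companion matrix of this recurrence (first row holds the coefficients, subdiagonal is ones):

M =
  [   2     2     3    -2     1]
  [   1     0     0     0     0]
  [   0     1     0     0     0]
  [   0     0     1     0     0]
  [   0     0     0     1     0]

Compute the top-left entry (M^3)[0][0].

19

(M^3)[0][0] is the top entry after applying M 3 times to the unit state (1, 0, 0, 0, 0). Equivalently it is h_{7} for the auxiliary sequence (h_n) obeying the same recurrence with h_4 = 1 and h_i = 0 for 0 ≤ i < 4:
h_5 = 2·1 + 2·0 + 3·0 + -2·0 + 1·0 = 2
h_6 = 2·2 + 2·1 + 3·0 + -2·0 + 1·0 = 6
h_7 = 2·6 + 2·2 + 3·1 + -2·0 + 1·0 = 19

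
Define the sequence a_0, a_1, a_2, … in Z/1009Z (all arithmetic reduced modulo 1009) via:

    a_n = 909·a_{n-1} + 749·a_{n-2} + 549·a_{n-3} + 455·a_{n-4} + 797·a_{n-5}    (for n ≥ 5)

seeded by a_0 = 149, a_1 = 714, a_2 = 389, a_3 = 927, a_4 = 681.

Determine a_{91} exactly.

a_5 = 909·681 + 749·927 + 549·389 + 455·714 + 797·149 = 968
a_6 = 909·968 + 749·681 + 549·927 + 455·389 + 797·714 = 368
a_7 = 909·368 + 749·968 + 549·681 + 455·927 + 797·389 = 926
a_8 = 909·926 + 749·368 + 549·968 + 455·681 + 797·927 = 415
a_9 = 909·415 + 749·926 + 549·368 + 455·968 + 797·681 = 923
a_10 = 909·923 + 749·415 + 549·926 + 455·368 + 797·968 = 995
Continuing the recurrence:
  a_11 = 608;  a_12 = 138;  a_13 = 60;  a_14 = 65;  a_15 = 300;  a_16 = 654
  a_17 = 310;  a_18 = 695;  a_19 = 714;  a_20 = 710;  a_21 = 183;  a_22 = 676
  a_23 = 108;  a_24 = 833;  a_25 = 779;  a_26 = 299;  a_27 = 544;  a_28 = 845
  a_29 = 25;  a_30 = 939;  a_31 = 759;  a_32 = 165;  a_33 = 718;  a_34 = 483
  a_35 = 873;  a_36 = 623;  a_37 = 212;  a_38 = 406;  a_39 = 302;  a_40 = 315
  a_41 = 574;  a_42 = 808;  a_43 = 287;  a_44 = 261;  a_45 = 474;  a_46 = 690
  a_47 = 139;  a_48 = 730;  a_49 = 174;  a_50 = 844;  a_51 = 421;  a_52 = 453
  a_53 = 936;  a_54 = 614;  a_55 = 960;  a_56 = 748;  a_57 = 479;  a_58 = 340
  a_59 = 767;  a_60 = 603;  a_61 = 435;  a_62 = 516;  a_63 = 301;  a_64 = 660
  a_65 = 250;  a_66 = 219;  a_67 = 303;  a_68 = 951;  a_69 = 901;  a_70 = 748
  a_71 = 767;  a_72 = 664;  a_73 = 25;  a_74 = 752;  a_75 = 24;  a_76 = 726
  a_77 = 797;  a_78 = 856;  a_79 = 637;  a_80 = 287;  a_81 = 27;  a_82 = 517
  a_83 = 361;  a_84 = 275;  a_85 = 906;  a_86 = 233;  a_87 = 243;  a_88 = 1003
  a_89 = 532
a_90 = 909·532 + 749·1003 + 549·243 + 455·233 + 797·906 = 755
a_91 = 909·755 + 749·532 + 549·1003 + 455·243 + 797·233 = 450

450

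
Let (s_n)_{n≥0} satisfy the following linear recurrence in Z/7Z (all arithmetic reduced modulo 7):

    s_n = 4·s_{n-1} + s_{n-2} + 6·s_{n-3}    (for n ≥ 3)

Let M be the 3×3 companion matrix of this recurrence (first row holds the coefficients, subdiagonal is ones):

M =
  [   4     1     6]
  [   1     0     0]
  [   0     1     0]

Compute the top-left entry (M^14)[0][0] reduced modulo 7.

(M^14)[0][0] is the top entry after applying M 14 times to the unit state (1, 0, 0). Equivalently it is h_{16} for the auxiliary sequence (h_n) obeying the same recurrence with h_2 = 1 and h_i = 0 for 0 ≤ i < 2:
h_3 = 4·1 + 1·0 + 6·0 = 4
h_4 = 4·4 + 1·1 + 6·0 = 3
h_5 = 4·3 + 1·4 + 6·1 = 1
h_6 = 4·1 + 1·3 + 6·4 = 3
h_7 = 4·3 + 1·1 + 6·3 = 3
h_8 = 4·3 + 1·3 + 6·1 = 0
h_9 = 4·0 + 1·3 + 6·3 = 0
h_10 = 4·0 + 1·0 + 6·3 = 4
h_11 = 4·4 + 1·0 + 6·0 = 2
h_12 = 4·2 + 1·4 + 6·0 = 5
h_13 = 4·5 + 1·2 + 6·4 = 4
h_14 = 4·4 + 1·5 + 6·2 = 5
h_15 = 4·5 + 1·4 + 6·5 = 5
h_16 = 4·5 + 1·5 + 6·4 = 0

0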